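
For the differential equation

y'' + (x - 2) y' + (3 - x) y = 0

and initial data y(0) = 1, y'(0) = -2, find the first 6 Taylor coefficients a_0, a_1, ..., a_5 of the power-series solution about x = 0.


Ansatz: y(x) = sum_{n>=0} a_n x^n, so y'(x) = sum_{n>=1} n a_n x^(n-1) and y''(x) = sum_{n>=2} n(n-1) a_n x^(n-2).
Substitute into P(x) y'' + Q(x) y' + R(x) y = 0 with P(x) = 1, Q(x) = x - 2, R(x) = 3 - x, and match powers of x.
Initial conditions: a_0 = 1, a_1 = -2.
Setting the coefficient of each power of x to zero and solving order by order (substituting the coefficients already found):
  x^0: 2 a_2 - 2 a_1 + 3 a_0 = 0  ->  2 a_2 = 2 a_1 - 3 a_0 = -7  ->  a_2 = -7/2
  x^1: 6 a_3 - 4 a_2 + 4 a_1 - a_0 = 0  ->  6 a_3 = 4 a_2 - 4 a_1 + a_0 = -5  ->  a_3 = -5/6
  x^2: 12 a_4 - 6 a_3 + 5 a_2 - a_1 = 0  ->  12 a_4 = 6 a_3 - 5 a_2 + a_1 = 21/2  ->  a_4 = 7/8
  x^3: 20 a_5 - 8 a_4 + 6 a_3 - a_2 = 0  ->  20 a_5 = 8 a_4 - 6 a_3 + a_2 = 17/2  ->  a_5 = 17/40
Truncated series: y(x) = 1 - 2 x - (7/2) x^2 - (5/6) x^3 + (7/8) x^4 + (17/40) x^5 + O(x^6).

a_0 = 1; a_1 = -2; a_2 = -7/2; a_3 = -5/6; a_4 = 7/8; a_5 = 17/40


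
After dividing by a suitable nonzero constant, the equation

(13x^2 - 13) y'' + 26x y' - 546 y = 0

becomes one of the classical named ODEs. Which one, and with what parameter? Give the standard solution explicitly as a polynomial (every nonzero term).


All three coefficients share the factor -13; dividing through by -13 gives  (1 - x^2) y'' - 2x y' + 42 y = 0.
This matches the Legendre equation (1 - x^2) y'' - 2x y' + n(n+1) y = 0 (note the -2x y' term) with n(n+1) = 42, so n = 6; the polynomial solution is P_6(x).
With y = sum_k a_k x^k, matching x^k gives (k+2)(k+1) a_{k+2} = [k(k+1) - n(n+1)] a_k = (k - 6)(k + 7) a_k. The right side vanishes at k = 6, so the series with the parity of 6 terminates at degree 6.
Standard normalization (P_n(1) = 1): leading coefficient (2n)!/(2^n (n!)^2) = 479001600/(64*518400) = 231/16, so a_6 = 231/16. Work downward with a_k = (k+1)(k+2) a_{k+2} / ((k - 6)(k + 7)):
  a_4 = (5)(6)(231/16) / ((4 - 6)(4 + 7)) = (3465/8)/(-22) = -315/16
  a_2 = (3)(4)(-315/16) / ((2 - 6)(2 + 7)) = (-945/4)/(-36) = 105/16
  a_0 = (1)(2)(105/16) / ((0 - 6)(0 + 7)) = (105/8)/(-42) = -5/16
Hence P_6(x) = 231 x^6/16 - 315 x^4/16 + 105 x^2/16 - 5/16.

P_6(x); series = 231 x^6/16 - 315 x^4/16 + 105 x^2/16 - 5/16


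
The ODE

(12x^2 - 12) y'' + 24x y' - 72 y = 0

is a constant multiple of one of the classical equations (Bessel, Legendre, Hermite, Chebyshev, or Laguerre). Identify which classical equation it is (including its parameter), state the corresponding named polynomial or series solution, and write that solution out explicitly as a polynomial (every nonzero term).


All three coefficients share the factor -12; dividing through by -12 gives  (1 - x^2) y'' - 2x y' + 6 y = 0.
This matches the Legendre equation (1 - x^2) y'' - 2x y' + n(n+1) y = 0 (note the -2x y' term) with n(n+1) = 6, so n = 2; the polynomial solution is P_2(x).
With y = sum_k a_k x^k, matching x^k gives (k+2)(k+1) a_{k+2} = [k(k+1) - n(n+1)] a_k = (k - 2)(k + 3) a_k. The right side vanishes at k = 2, so the series with the parity of 2 terminates at degree 2.
Standard normalization (P_n(1) = 1): leading coefficient (2n)!/(2^n (n!)^2) = 24/(4*4) = 3/2, so a_2 = 3/2. Work downward with a_k = (k+1)(k+2) a_{k+2} / ((k - 2)(k + 3)):
  a_0 = (1)(2)(3/2) / ((0 - 2)(0 + 3)) = 3/(-6) = -1/2
Hence P_2(x) = 3 x^2/2 - 1/2.

P_2(x); series = 3 x^2/2 - 1/2


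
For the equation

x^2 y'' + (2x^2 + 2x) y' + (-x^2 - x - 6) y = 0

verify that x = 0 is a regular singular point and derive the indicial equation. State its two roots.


Divide by x^2 to reach normal form y'' + P_1(x) y' + P_2(x) y = 0 with P_1(x) = 2 + 2/x and P_2(x) = -1 - 1/x - 6/x^2.
x = 0 is a singular point because the y'-coefficient 2 + 2/x has a pole at x = 0 and the y-coefficient -1 - 1/x - 6/x^2 has a pole at x = 0.
It is a regular singular point because x P_1(x) = p(x) = 2x + 2 and x^2 P_2(x) = q(x) = -x^2 - x - 6 are polynomials, hence analytic at x = 0.
p(0) = 2,  q(0) = -6.
Indicial equation: r(r-1) + p(0) r + q(0) = 0, i.e. r^2 + (p(0) - 1) r + q(0) = 0, i.e. r^2 + 1 r - 6 = 0.
Discriminant: (1)^2 - 4(-6) = 25, so r = (-1 ± 5)/2.
Solving: r_1 = 2, r_2 = -3.

indicial: r^2 + 1 r - 6 = 0; roots r_1 = 2, r_2 = -3


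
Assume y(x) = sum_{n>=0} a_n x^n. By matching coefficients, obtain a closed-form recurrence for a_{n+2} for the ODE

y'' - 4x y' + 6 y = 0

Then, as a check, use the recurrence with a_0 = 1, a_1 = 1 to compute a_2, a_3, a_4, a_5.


Substitute y = sum_n a_n x^n.
y''(x) has coefficient (n+2)(n+1) a_{n+2} at x^n;
-4 x y'(x) has coefficient -4 n a_n at x^n (shift);
6 y(x) has coefficient 6 a_n at x^n.
Matching x^n: (n+2)(n+1) a_{n+2} + (-4n + 6) a_n = 0.
Thus a_{n+2} = (4n - 6) / ((n+1)(n+2)) * a_n.

Check with a_0 = 1, a_1 = 1 (apply the recurrence for n = 0, 1, 2, 3): a_0 = 1, a_1 = 1, a_2 = -3, a_3 = -1/3, a_4 = -1/2, a_5 = -1/10.

a_(n+2) = (4n - 6) / ((n+1)(n+2)) * a_n; check: a_0 = 1, a_1 = 1, a_2 = -3, a_3 = -1/3, a_4 = -1/2, a_5 = -1/10


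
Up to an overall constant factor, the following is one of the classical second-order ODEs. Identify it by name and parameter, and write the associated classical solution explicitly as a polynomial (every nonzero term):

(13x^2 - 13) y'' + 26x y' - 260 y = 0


All three coefficients share the factor -13; dividing through by -13 gives  (1 - x^2) y'' - 2x y' + 20 y = 0.
This matches the Legendre equation (1 - x^2) y'' - 2x y' + n(n+1) y = 0 (note the -2x y' term) with n(n+1) = 20, so n = 4; the polynomial solution is P_4(x).
With y = sum_k a_k x^k, matching x^k gives (k+2)(k+1) a_{k+2} = [k(k+1) - n(n+1)] a_k = (k - 4)(k + 5) a_k. The right side vanishes at k = 4, so the series with the parity of 4 terminates at degree 4.
Standard normalization (P_n(1) = 1): leading coefficient (2n)!/(2^n (n!)^2) = 40320/(16*576) = 35/8, so a_4 = 35/8. Work downward with a_k = (k+1)(k+2) a_{k+2} / ((k - 4)(k + 5)):
  a_2 = (3)(4)(35/8) / ((2 - 4)(2 + 5)) = (105/2)/(-14) = -15/4
  a_0 = (1)(2)(-15/4) / ((0 - 4)(0 + 5)) = (-15/2)/(-20) = 3/8
Hence P_4(x) = 35 x^4/8 - 15 x^2/4 + 3/8.

P_4(x); series = 35 x^4/8 - 15 x^2/4 + 3/8


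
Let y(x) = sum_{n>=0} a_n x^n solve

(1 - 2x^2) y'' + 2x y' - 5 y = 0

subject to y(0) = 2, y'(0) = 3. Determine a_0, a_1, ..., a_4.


Ansatz: y(x) = sum_{n>=0} a_n x^n, so y'(x) = sum_{n>=1} n a_n x^(n-1) and y''(x) = sum_{n>=2} n(n-1) a_n x^(n-2).
Substitute into P(x) y'' + Q(x) y' + R(x) y = 0 with P(x) = 1 - 2x^2, Q(x) = 2x, R(x) = -5, and match powers of x.
Initial conditions: a_0 = 2, a_1 = 3.
Setting the coefficient of each power of x to zero and solving order by order (substituting the coefficients already found):
  x^0: 2 a_2 - 5 a_0 = 0  ->  2 a_2 = 5 a_0 = 10  ->  a_2 = 5
  x^1: 6 a_3 - 3 a_1 = 0  ->  6 a_3 = 3 a_1 = 9  ->  a_3 = 3/2
  x^2: 12 a_4 - 5 a_2 = 0  ->  12 a_4 = 5 a_2 = 25  ->  a_4 = 25/12
Truncated series: y(x) = 2 + 3 x + 5 x^2 + (3/2) x^3 + (25/12) x^4 + O(x^5).

a_0 = 2; a_1 = 3; a_2 = 5; a_3 = 3/2; a_4 = 25/12


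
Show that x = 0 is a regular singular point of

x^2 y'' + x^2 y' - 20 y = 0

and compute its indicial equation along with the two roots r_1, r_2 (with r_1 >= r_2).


Divide by x^2 to reach normal form y'' + P_1(x) y' + P_2(x) y = 0 with P_1(x) = 1 and P_2(x) = -20/x^2.
x = 0 is a singular point because the y-coefficient -20/x^2 has a pole at x = 0.
It is a regular singular point because x P_1(x) = p(x) = x and x^2 P_2(x) = q(x) = -20 are polynomials, hence analytic at x = 0.
p(0) = 0,  q(0) = -20.
Indicial equation: r(r-1) + p(0) r + q(0) = 0, i.e. r^2 + (p(0) - 1) r + q(0) = 0, i.e. r^2 - 1 r - 20 = 0.
Discriminant: (-1)^2 - 4(-20) = 81, so r = (1 ± 9)/2.
Solving: r_1 = 5, r_2 = -4.

indicial: r^2 - 1 r - 20 = 0; roots r_1 = 5, r_2 = -4


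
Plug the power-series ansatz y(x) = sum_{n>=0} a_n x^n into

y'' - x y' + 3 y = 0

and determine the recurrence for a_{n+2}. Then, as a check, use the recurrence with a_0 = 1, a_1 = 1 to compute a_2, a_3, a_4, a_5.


Substitute y = sum_n a_n x^n.
y''(x) has coefficient (n+2)(n+1) a_{n+2} at x^n;
-x y'(x) has coefficient -n a_n at x^n (shift);
3 y(x) has coefficient 3 a_n at x^n.
Matching x^n: (n+2)(n+1) a_{n+2} + (-n + 3) a_n = 0.
Thus a_{n+2} = (n - 3) / ((n+1)(n+2)) * a_n.

Check with a_0 = 1, a_1 = 1 (apply the recurrence for n = 0, 1, 2, 3): a_0 = 1, a_1 = 1, a_2 = -3/2, a_3 = -1/3, a_4 = 1/8, a_5 = 0.

a_(n+2) = (n - 3) / ((n+1)(n+2)) * a_n; check: a_0 = 1, a_1 = 1, a_2 = -3/2, a_3 = -1/3, a_4 = 1/8, a_5 = 0


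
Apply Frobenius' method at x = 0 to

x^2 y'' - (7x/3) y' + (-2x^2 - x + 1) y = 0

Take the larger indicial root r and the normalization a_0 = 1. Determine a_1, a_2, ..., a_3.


Write in Frobenius form y'' + (p(x)/x) y' + (q(x)/x^2) y = 0:
  p(x) = -7/3,  q(x) = -2x^2 - x + 1.
Indicial equation: r(r-1) + (-7/3) r + (1) = 0 -> roots r_1 = 3, r_2 = 1/3.
Take r = r_1 = 3. Let y(x) = x^r sum_{n>=0} a_n x^n with a_0 = 1.
Substitute y = x^r sum a_n x^n and match x^{r+n}. The recurrence is
  D(n) a_n - 1 a_{n-1} - 2 a_{n-2} = 0,  where D(n) = (r+n)(r+n-1) + (-7/3)(r+n) + (1).
  a_n = [1 a_{n-1} + 2 a_{n-2}] / D(n).
Since the indicial polynomial factors as (r - r_1)(r - r_2), D(n) = (r_1 + n - r_1)(r_1 + n - r_2) = n(n + 8/3).
Evaluating step by step (a_0 = 1):
  n = 1: D(1) = 1(1 + 8/3) = 11/3; numerator = 1(1) = 1; a_1 = (1)/(11/3) = 3/11
  n = 2: D(2) = 2(2 + 8/3) = 28/3; numerator = 1(3/11) + 2(1) = 25/11; a_2 = (25/11)/(28/3) = 75/308
  n = 3: D(3) = 3(3 + 8/3) = 17; numerator = 1(75/308) + 2(3/11) = 243/308; a_3 = (243/308)/(17) = 243/5236

r = 3; a_0 = 1; a_1 = 3/11; a_2 = 75/308; a_3 = 243/5236


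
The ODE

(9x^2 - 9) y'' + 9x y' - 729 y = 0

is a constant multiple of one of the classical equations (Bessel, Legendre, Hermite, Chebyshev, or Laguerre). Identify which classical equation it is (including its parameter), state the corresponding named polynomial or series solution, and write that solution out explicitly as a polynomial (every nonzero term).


All three coefficients share the factor -9; dividing through by -9 gives  (1 - x^2) y'' - x y' + 81 y = 0.
This matches the Chebyshev equation (1 - x^2) y'' - x y' + n^2 y = 0 (note the -x y' term, not -2x y') with n^2 = 81, so n = 9; the polynomial solution is T_9(x).
With y = sum_k a_k x^k, matching x^k gives (k+2)(k+1) a_{k+2} = (k^2 - n^2) a_k = (k - 9)(k + 9) a_k. The right side vanishes at k = 9, so the series with the parity of 9 terminates at degree 9.
Standard normalization: leading coefficient of T_n is 2^(n-1), so a_9 = 2^8 = 256. Work downward with a_k = (k+1)(k+2) a_{k+2} / ((k - 9)(k + 9)):
  a_7 = (8)(9)(256) / ((7 - 9)(7 + 9)) = 18432/(-32) = -576
  a_5 = (6)(7)(-576) / ((5 - 9)(5 + 9)) = -24192/(-56) = 432
  a_3 = (4)(5)(432) / ((3 - 9)(3 + 9)) = 8640/(-72) = -120
  a_1 = (2)(3)(-120) / ((1 - 9)(1 + 9)) = -720/(-80) = 9
Hence T_9(x) = 256 x^9 - 576 x^7 + 432 x^5 - 120 x^3 + 9 x.

T_9(x); series = 256 x^9 - 576 x^7 + 432 x^5 - 120 x^3 + 9 x


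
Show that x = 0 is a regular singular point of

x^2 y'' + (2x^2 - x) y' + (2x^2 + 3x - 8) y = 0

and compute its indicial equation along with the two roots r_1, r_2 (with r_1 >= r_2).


Divide by x^2 to reach normal form y'' + P_1(x) y' + P_2(x) y = 0 with P_1(x) = 2 - 1/x and P_2(x) = 2 + 3/x - 8/x^2.
x = 0 is a singular point because the y'-coefficient 2 - 1/x has a pole at x = 0 and the y-coefficient 2 + 3/x - 8/x^2 has a pole at x = 0.
It is a regular singular point because x P_1(x) = p(x) = 2x - 1 and x^2 P_2(x) = q(x) = 2x^2 + 3x - 8 are polynomials, hence analytic at x = 0.
p(0) = -1,  q(0) = -8.
Indicial equation: r(r-1) + p(0) r + q(0) = 0, i.e. r^2 + (p(0) - 1) r + q(0) = 0, i.e. r^2 - 2 r - 8 = 0.
Discriminant: (-2)^2 - 4(-8) = 36, so r = (2 ± 6)/2.
Solving: r_1 = 4, r_2 = -2.

indicial: r^2 - 2 r - 8 = 0; roots r_1 = 4, r_2 = -2


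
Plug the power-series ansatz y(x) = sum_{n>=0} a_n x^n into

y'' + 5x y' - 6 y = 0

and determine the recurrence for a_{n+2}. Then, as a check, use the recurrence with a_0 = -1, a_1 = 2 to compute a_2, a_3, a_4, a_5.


Substitute y = sum_n a_n x^n.
y''(x) has coefficient (n+2)(n+1) a_{n+2} at x^n;
5 x y'(x) has coefficient 5 n a_n at x^n (shift);
-6 y(x) has coefficient -6 a_n at x^n.
Matching x^n: (n+2)(n+1) a_{n+2} + (5n - 6) a_n = 0.
Thus a_{n+2} = (-5n + 6) / ((n+1)(n+2)) * a_n.

Check with a_0 = -1, a_1 = 2 (apply the recurrence for n = 0, 1, 2, 3): a_0 = -1, a_1 = 2, a_2 = -3, a_3 = 1/3, a_4 = 1, a_5 = -3/20.

a_(n+2) = (-5n + 6) / ((n+1)(n+2)) * a_n; check: a_0 = -1, a_1 = 2, a_2 = -3, a_3 = 1/3, a_4 = 1, a_5 = -3/20


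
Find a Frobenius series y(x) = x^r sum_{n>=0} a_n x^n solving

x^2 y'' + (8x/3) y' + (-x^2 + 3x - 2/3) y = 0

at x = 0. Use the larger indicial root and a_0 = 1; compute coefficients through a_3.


Write in Frobenius form y'' + (p(x)/x) y' + (q(x)/x^2) y = 0:
  p(x) = 8/3,  q(x) = -x^2 + 3x - 2/3.
Indicial equation: r(r-1) + (8/3) r + (-2/3) = 0 -> roots r_1 = 1/3, r_2 = -2.
Take r = r_1 = 1/3. Let y(x) = x^r sum_{n>=0} a_n x^n with a_0 = 1.
Substitute y = x^r sum a_n x^n and match x^{r+n}. The recurrence is
  D(n) a_n + 3 a_{n-1} - 1 a_{n-2} = 0,  where D(n) = (r+n)(r+n-1) + (8/3)(r+n) + (-2/3).
  a_n = [-3 a_{n-1} + 1 a_{n-2}] / D(n).
Since the indicial polynomial factors as (r - r_1)(r - r_2), D(n) = (r_1 + n - r_1)(r_1 + n - r_2) = n(n + 7/3).
Evaluating step by step (a_0 = 1):
  n = 1: D(1) = 1(1 + 7/3) = 10/3; numerator = -3(1) = -3; a_1 = (-3)/(10/3) = -9/10
  n = 2: D(2) = 2(2 + 7/3) = 26/3; numerator = -3(-9/10) + 1(1) = 37/10; a_2 = (37/10)/(26/3) = 111/260
  n = 3: D(3) = 3(3 + 7/3) = 16; numerator = -3(111/260) + 1(-9/10) = -567/260; a_3 = (-567/260)/(16) = -567/4160

r = 1/3; a_0 = 1; a_1 = -9/10; a_2 = 111/260; a_3 = -567/4160


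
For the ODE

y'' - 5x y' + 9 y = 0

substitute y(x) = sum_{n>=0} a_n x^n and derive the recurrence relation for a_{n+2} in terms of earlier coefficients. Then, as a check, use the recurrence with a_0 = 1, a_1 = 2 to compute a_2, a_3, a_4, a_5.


Substitute y = sum_n a_n x^n.
y''(x) has coefficient (n+2)(n+1) a_{n+2} at x^n;
-5 x y'(x) has coefficient -5 n a_n at x^n (shift);
9 y(x) has coefficient 9 a_n at x^n.
Matching x^n: (n+2)(n+1) a_{n+2} + (-5n + 9) a_n = 0.
Thus a_{n+2} = (5n - 9) / ((n+1)(n+2)) * a_n.

Check with a_0 = 1, a_1 = 2 (apply the recurrence for n = 0, 1, 2, 3): a_0 = 1, a_1 = 2, a_2 = -9/2, a_3 = -4/3, a_4 = -3/8, a_5 = -2/5.

a_(n+2) = (5n - 9) / ((n+1)(n+2)) * a_n; check: a_0 = 1, a_1 = 2, a_2 = -9/2, a_3 = -4/3, a_4 = -3/8, a_5 = -2/5


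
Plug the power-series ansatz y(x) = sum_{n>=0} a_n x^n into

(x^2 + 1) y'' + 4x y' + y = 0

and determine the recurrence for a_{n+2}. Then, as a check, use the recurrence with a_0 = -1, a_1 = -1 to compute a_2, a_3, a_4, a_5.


Substitute y = sum_n a_n x^n.
(1 + 1 x^2) y'' contributes (n+2)(n+1) a_{n+2} + n(n-1) a_n at x^n.
4 x y'(x) contributes 4 n a_n at x^n.
y(x) contributes 1 a_n at x^n.
Matching x^n: (n+2)(n+1) a_{n+2} + (n(n-1) + 4 n + 1) a_n = 0.
Thus a_{n+2} = (-n(n-1) - 4 n - 1) / ((n+1)(n+2)) * a_n.

Check with a_0 = -1, a_1 = -1 (apply the recurrence for n = 0, 1, 2, 3): a_0 = -1, a_1 = -1, a_2 = 1/2, a_3 = 5/6, a_4 = -11/24, a_5 = -19/24.

a_(n+2) = (-n(n-1) - 4 n - 1) / ((n+1)(n+2)) * a_n; check: a_0 = -1, a_1 = -1, a_2 = 1/2, a_3 = 5/6, a_4 = -11/24, a_5 = -19/24


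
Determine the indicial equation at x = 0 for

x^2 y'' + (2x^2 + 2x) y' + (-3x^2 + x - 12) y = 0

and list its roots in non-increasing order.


Divide by x^2 to reach normal form y'' + P_1(x) y' + P_2(x) y = 0 with P_1(x) = 2 + 2/x and P_2(x) = -3 + 1/x - 12/x^2.
x = 0 is a singular point because the y'-coefficient 2 + 2/x has a pole at x = 0 and the y-coefficient -3 + 1/x - 12/x^2 has a pole at x = 0.
It is a regular singular point because x P_1(x) = p(x) = 2x + 2 and x^2 P_2(x) = q(x) = -3x^2 + x - 12 are polynomials, hence analytic at x = 0.
p(0) = 2,  q(0) = -12.
Indicial equation: r(r-1) + p(0) r + q(0) = 0, i.e. r^2 + (p(0) - 1) r + q(0) = 0, i.e. r^2 + 1 r - 12 = 0.
Discriminant: (1)^2 - 4(-12) = 49, so r = (-1 ± 7)/2.
Solving: r_1 = 3, r_2 = -4.

indicial: r^2 + 1 r - 12 = 0; roots r_1 = 3, r_2 = -4


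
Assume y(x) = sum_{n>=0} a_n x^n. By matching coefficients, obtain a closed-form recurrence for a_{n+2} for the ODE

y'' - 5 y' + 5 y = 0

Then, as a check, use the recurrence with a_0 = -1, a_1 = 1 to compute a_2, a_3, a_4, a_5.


Substitute y = sum_n a_n x^n.
y''(x) has coefficient (n+2)(n+1) a_{n+2} at x^n;
-5 y'(x) has coefficient -5 (n+1) a_{n+1} at x^n;
5 y(x) has coefficient 5 a_n at x^n.
Matching x^n: (n+2)(n+1) a_{n+2} - 5 (n+1) a_{n+1} + 5 a_n = 0.
Thus a_{n+2} = [5 (n+1) a_{n+1} - 5 a_n] / ((n+1)(n+2)).

Check with a_0 = -1, a_1 = 1 (apply the recurrence for n = 0, 1, 2, 3): a_0 = -1, a_1 = 1, a_2 = 5, a_3 = 15/2, a_4 = 175/24, a_5 = 65/12.

a_(n+2) = [5 (n+1) a_(n+1) - 5 a_n] / ((n+1)(n+2)); check: a_0 = -1, a_1 = 1, a_2 = 5, a_3 = 15/2, a_4 = 175/24, a_5 = 65/12


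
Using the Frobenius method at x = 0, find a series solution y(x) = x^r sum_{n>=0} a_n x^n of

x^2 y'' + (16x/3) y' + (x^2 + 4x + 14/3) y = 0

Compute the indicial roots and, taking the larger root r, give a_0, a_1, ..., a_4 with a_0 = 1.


Write in Frobenius form y'' + (p(x)/x) y' + (q(x)/x^2) y = 0:
  p(x) = 16/3,  q(x) = x^2 + 4x + 14/3.
Indicial equation: r(r-1) + (16/3) r + (14/3) = 0 -> roots r_1 = -2, r_2 = -7/3.
Take r = r_1 = -2. Let y(x) = x^r sum_{n>=0} a_n x^n with a_0 = 1.
Substitute y = x^r sum a_n x^n and match x^{r+n}. The recurrence is
  D(n) a_n + 4 a_{n-1} + 1 a_{n-2} = 0,  where D(n) = (r+n)(r+n-1) + (16/3)(r+n) + (14/3).
  a_n = [-4 a_{n-1} - 1 a_{n-2}] / D(n).
Since the indicial polynomial factors as (r - r_1)(r - r_2), D(n) = (r_1 + n - r_1)(r_1 + n - r_2) = n(n + 1/3).
Evaluating step by step (a_0 = 1):
  n = 1: D(1) = 1(1 + 1/3) = 4/3; numerator = -4(1) = -4; a_1 = (-4)/(4/3) = -3
  n = 2: D(2) = 2(2 + 1/3) = 14/3; numerator = -4(-3) - 1(1) = 11; a_2 = (11)/(14/3) = 33/14
  n = 3: D(3) = 3(3 + 1/3) = 10; numerator = -4(33/14) - 1(-3) = -45/7; a_3 = (-45/7)/(10) = -9/14
  n = 4: D(4) = 4(4 + 1/3) = 52/3; numerator = -4(-9/14) - 1(33/14) = 3/14; a_4 = (3/14)/(52/3) = 9/728

r = -2; a_0 = 1; a_1 = -3; a_2 = 33/14; a_3 = -9/14; a_4 = 9/728


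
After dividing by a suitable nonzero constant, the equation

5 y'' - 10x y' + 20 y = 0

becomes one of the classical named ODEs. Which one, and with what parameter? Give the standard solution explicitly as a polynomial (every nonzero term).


All three coefficients share the factor 5; dividing through by 5 gives  y'' - 2x y' + 4 y = 0.
This matches the Hermite equation y'' - 2x y' + 2n y = 0 with 2n = 4, so n = 2; the polynomial solution is H_2(x).
With y = sum_k a_k x^k, matching x^k gives (k+2)(k+1) a_{k+2} = 2(k - n) a_k = 2(k - 2) a_k. The right side vanishes at k = 2, so the series with the parity of 2 terminates at degree 2.
Standard normalization: leading coefficient of H_n is 2^n, so a_2 = 2^2 = 4. Work downward with a_k = (k+1)(k+2) a_{k+2} / (2(k - n)):
  a_0 = (1)(2)(4) / (2(0 - 2)) = 8/(-4) = -2
Hence H_2(x) = 4 x^2 - 2.

H_2(x); series = 4 x^2 - 2


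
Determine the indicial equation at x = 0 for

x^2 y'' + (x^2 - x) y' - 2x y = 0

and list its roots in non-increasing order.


Divide by x^2 to reach normal form y'' + P_1(x) y' + P_2(x) y = 0 with P_1(x) = 1 - 1/x and P_2(x) = -2/x.
x = 0 is a singular point because the y'-coefficient 1 - 1/x has a pole at x = 0 and the y-coefficient -2/x has a pole at x = 0.
It is a regular singular point because x P_1(x) = p(x) = x - 1 and x^2 P_2(x) = q(x) = -2x are polynomials, hence analytic at x = 0.
p(0) = -1,  q(0) = 0.
Indicial equation: r(r-1) + p(0) r + q(0) = 0, i.e. r^2 + (p(0) - 1) r + q(0) = 0, i.e. r^2 - 2 r = 0.
Discriminant: (-2)^2 - 4(0) = 4, so r = (2 ± 2)/2.
Solving: r_1 = 2, r_2 = 0.

indicial: r^2 - 2 r = 0; roots r_1 = 2, r_2 = 0


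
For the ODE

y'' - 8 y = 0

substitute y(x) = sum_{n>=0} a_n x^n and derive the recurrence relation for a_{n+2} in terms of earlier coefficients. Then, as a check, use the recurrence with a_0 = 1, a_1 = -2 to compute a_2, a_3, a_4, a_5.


Substitute y = sum_n a_n x^n into y'' + (const) y = 0.
y''(x) = sum_{n>=0} (n+2)(n+1) a_{n+2} x^n.
The ODE becomes sum_n [(n+2)(n+1) a_{n+2} - 8 a_n] x^n = 0.
Setting each coefficient to zero gives the recurrence:
  (n+2)(n+1) a_{n+2} - 8 a_n = 0,
  a_{n+2} = 8 / ((n+1)(n+2)) a_n.

Check with a_0 = 1, a_1 = -2 (apply the recurrence for n = 0, 1, 2, 3): a_0 = 1, a_1 = -2, a_2 = 4, a_3 = -8/3, a_4 = 8/3, a_5 = -16/15.

a_{n+2} = 8/((n+1)(n+2)) * a_n; check: a_0 = 1, a_1 = -2, a_2 = 4, a_3 = -8/3, a_4 = 8/3, a_5 = -16/15


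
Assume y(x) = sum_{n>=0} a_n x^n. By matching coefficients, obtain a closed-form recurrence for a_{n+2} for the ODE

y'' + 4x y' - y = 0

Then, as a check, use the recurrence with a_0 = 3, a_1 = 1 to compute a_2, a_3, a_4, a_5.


Substitute y = sum_n a_n x^n.
y''(x) has coefficient (n+2)(n+1) a_{n+2} at x^n;
4 x y'(x) has coefficient 4 n a_n at x^n (shift);
-y(x) has coefficient -1 a_n at x^n.
Matching x^n: (n+2)(n+1) a_{n+2} + (4n - 1) a_n = 0.
Thus a_{n+2} = (-4n + 1) / ((n+1)(n+2)) * a_n.

Check with a_0 = 3, a_1 = 1 (apply the recurrence for n = 0, 1, 2, 3): a_0 = 3, a_1 = 1, a_2 = 3/2, a_3 = -1/2, a_4 = -7/8, a_5 = 11/40.

a_(n+2) = (-4n + 1) / ((n+1)(n+2)) * a_n; check: a_0 = 3, a_1 = 1, a_2 = 3/2, a_3 = -1/2, a_4 = -7/8, a_5 = 11/40


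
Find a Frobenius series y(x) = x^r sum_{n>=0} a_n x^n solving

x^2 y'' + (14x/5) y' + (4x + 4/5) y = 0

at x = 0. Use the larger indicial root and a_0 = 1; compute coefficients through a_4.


Write in Frobenius form y'' + (p(x)/x) y' + (q(x)/x^2) y = 0:
  p(x) = 14/5,  q(x) = 4x + 4/5.
Indicial equation: r(r-1) + (14/5) r + (4/5) = 0 -> roots r_1 = -4/5, r_2 = -1.
Take r = r_1 = -4/5. Let y(x) = x^r sum_{n>=0} a_n x^n with a_0 = 1.
Substitute y = x^r sum a_n x^n and match x^{r+n}. The recurrence is
  D(n) a_n + 4 a_{n-1} = 0,  where D(n) = (r+n)(r+n-1) + (14/5)(r+n) + (4/5).
  a_n = -4 / D(n) * a_{n-1}.
Since the indicial polynomial factors as (r - r_1)(r - r_2), D(n) = (r_1 + n - r_1)(r_1 + n - r_2) = n(n + 1/5).
Evaluating step by step (a_0 = 1):
  n = 1: D(1) = 1(1 + 1/5) = 6/5; numerator = -4(1) = -4; a_1 = (-4)/(6/5) = -10/3
  n = 2: D(2) = 2(2 + 1/5) = 22/5; numerator = -4(-10/3) = 40/3; a_2 = (40/3)/(22/5) = 100/33
  n = 3: D(3) = 3(3 + 1/5) = 48/5; numerator = -4(100/33) = -400/33; a_3 = (-400/33)/(48/5) = -125/99
  n = 4: D(4) = 4(4 + 1/5) = 84/5; numerator = -4(-125/99) = 500/99; a_4 = (500/99)/(84/5) = 625/2079

r = -4/5; a_0 = 1; a_1 = -10/3; a_2 = 100/33; a_3 = -125/99; a_4 = 625/2079


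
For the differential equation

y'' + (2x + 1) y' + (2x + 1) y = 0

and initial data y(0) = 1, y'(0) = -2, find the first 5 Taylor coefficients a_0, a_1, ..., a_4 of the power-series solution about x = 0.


Ansatz: y(x) = sum_{n>=0} a_n x^n, so y'(x) = sum_{n>=1} n a_n x^(n-1) and y''(x) = sum_{n>=2} n(n-1) a_n x^(n-2).
Substitute into P(x) y'' + Q(x) y' + R(x) y = 0 with P(x) = 1, Q(x) = 2x + 1, R(x) = 2x + 1, and match powers of x.
Initial conditions: a_0 = 1, a_1 = -2.
Setting the coefficient of each power of x to zero and solving order by order (substituting the coefficients already found):
  x^0: 2 a_2 + a_1 + a_0 = 0  ->  2 a_2 = -a_1 - a_0 = 1  ->  a_2 = 1/2
  x^1: 6 a_3 + 2 a_2 + 3 a_1 + 2 a_0 = 0  ->  6 a_3 = -2 a_2 - 3 a_1 - 2 a_0 = 3  ->  a_3 = 1/2
  x^2: 12 a_4 + 3 a_3 + 5 a_2 + 2 a_1 = 0  ->  12 a_4 = -3 a_3 - 5 a_2 - 2 a_1 = 0  ->  a_4 = 0
Truncated series: y(x) = 1 - 2 x + (1/2) x^2 + (1/2) x^3 + O(x^5).

a_0 = 1; a_1 = -2; a_2 = 1/2; a_3 = 1/2; a_4 = 0


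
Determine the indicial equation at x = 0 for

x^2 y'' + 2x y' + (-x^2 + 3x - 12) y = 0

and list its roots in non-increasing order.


Divide by x^2 to reach normal form y'' + P_1(x) y' + P_2(x) y = 0 with P_1(x) = 2/x and P_2(x) = -1 + 3/x - 12/x^2.
x = 0 is a singular point because the y'-coefficient 2/x has a pole at x = 0 and the y-coefficient -1 + 3/x - 12/x^2 has a pole at x = 0.
It is a regular singular point because x P_1(x) = p(x) = 2 and x^2 P_2(x) = q(x) = -x^2 + 3x - 12 are polynomials, hence analytic at x = 0.
p(0) = 2,  q(0) = -12.
Indicial equation: r(r-1) + p(0) r + q(0) = 0, i.e. r^2 + (p(0) - 1) r + q(0) = 0, i.e. r^2 + 1 r - 12 = 0.
Discriminant: (1)^2 - 4(-12) = 49, so r = (-1 ± 7)/2.
Solving: r_1 = 3, r_2 = -4.

indicial: r^2 + 1 r - 12 = 0; roots r_1 = 3, r_2 = -4


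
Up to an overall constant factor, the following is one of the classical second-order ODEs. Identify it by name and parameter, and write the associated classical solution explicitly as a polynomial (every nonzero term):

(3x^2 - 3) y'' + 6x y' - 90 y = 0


All three coefficients share the factor -3; dividing through by -3 gives  (1 - x^2) y'' - 2x y' + 30 y = 0.
This matches the Legendre equation (1 - x^2) y'' - 2x y' + n(n+1) y = 0 (note the -2x y' term) with n(n+1) = 30, so n = 5; the polynomial solution is P_5(x).
With y = sum_k a_k x^k, matching x^k gives (k+2)(k+1) a_{k+2} = [k(k+1) - n(n+1)] a_k = (k - 5)(k + 6) a_k. The right side vanishes at k = 5, so the series with the parity of 5 terminates at degree 5.
Standard normalization (P_n(1) = 1): leading coefficient (2n)!/(2^n (n!)^2) = 3628800/(32*14400) = 63/8, so a_5 = 63/8. Work downward with a_k = (k+1)(k+2) a_{k+2} / ((k - 5)(k + 6)):
  a_3 = (4)(5)(63/8) / ((3 - 5)(3 + 6)) = (315/2)/(-18) = -35/4
  a_1 = (2)(3)(-35/4) / ((1 - 5)(1 + 6)) = (-105/2)/(-28) = 15/8
Hence P_5(x) = 63 x^5/8 - 35 x^3/4 + 15 x/8.

P_5(x); series = 63 x^5/8 - 35 x^3/4 + 15 x/8


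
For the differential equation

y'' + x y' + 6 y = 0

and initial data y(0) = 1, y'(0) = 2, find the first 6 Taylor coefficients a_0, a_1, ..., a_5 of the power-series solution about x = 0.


Ansatz: y(x) = sum_{n>=0} a_n x^n, so y'(x) = sum_{n>=1} n a_n x^(n-1) and y''(x) = sum_{n>=2} n(n-1) a_n x^(n-2).
Substitute into P(x) y'' + Q(x) y' + R(x) y = 0 with P(x) = 1, Q(x) = x, R(x) = 6, and match powers of x.
Initial conditions: a_0 = 1, a_1 = 2.
Setting the coefficient of each power of x to zero and solving order by order (substituting the coefficients already found):
  x^0: 2 a_2 + 6 a_0 = 0  ->  2 a_2 = -6 a_0 = -6  ->  a_2 = -3
  x^1: 6 a_3 + 7 a_1 = 0  ->  6 a_3 = -7 a_1 = -14  ->  a_3 = -7/3
  x^2: 12 a_4 + 8 a_2 = 0  ->  12 a_4 = -8 a_2 = 24  ->  a_4 = 2
  x^3: 20 a_5 + 9 a_3 = 0  ->  20 a_5 = -9 a_3 = 21  ->  a_5 = 21/20
Truncated series: y(x) = 1 + 2 x - 3 x^2 - (7/3) x^3 + 2 x^4 + (21/20) x^5 + O(x^6).

a_0 = 1; a_1 = 2; a_2 = -3; a_3 = -7/3; a_4 = 2; a_5 = 21/20


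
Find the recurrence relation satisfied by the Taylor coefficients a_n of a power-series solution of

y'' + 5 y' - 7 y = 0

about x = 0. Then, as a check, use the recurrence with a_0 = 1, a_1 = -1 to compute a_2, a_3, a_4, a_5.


Substitute y = sum_n a_n x^n.
y''(x) has coefficient (n+2)(n+1) a_{n+2} at x^n;
5 y'(x) has coefficient 5 (n+1) a_{n+1} at x^n;
-7 y(x) has coefficient -7 a_n at x^n.
Matching x^n: (n+2)(n+1) a_{n+2} + 5 (n+1) a_{n+1} - 7 a_n = 0.
Thus a_{n+2} = [-5 (n+1) a_{n+1} + 7 a_n] / ((n+1)(n+2)).

Check with a_0 = 1, a_1 = -1 (apply the recurrence for n = 0, 1, 2, 3): a_0 = 1, a_1 = -1, a_2 = 6, a_3 = -67/6, a_4 = 419/24, a_5 = -641/30.

a_(n+2) = [-5 (n+1) a_(n+1) + 7 a_n] / ((n+1)(n+2)); check: a_0 = 1, a_1 = -1, a_2 = 6, a_3 = -67/6, a_4 = 419/24, a_5 = -641/30


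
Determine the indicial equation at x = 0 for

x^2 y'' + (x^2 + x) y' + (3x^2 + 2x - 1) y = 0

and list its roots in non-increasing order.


Divide by x^2 to reach normal form y'' + P_1(x) y' + P_2(x) y = 0 with P_1(x) = 1 + 1/x and P_2(x) = 3 + 2/x - 1/x^2.
x = 0 is a singular point because the y'-coefficient 1 + 1/x has a pole at x = 0 and the y-coefficient 3 + 2/x - 1/x^2 has a pole at x = 0.
It is a regular singular point because x P_1(x) = p(x) = x + 1 and x^2 P_2(x) = q(x) = 3x^2 + 2x - 1 are polynomials, hence analytic at x = 0.
p(0) = 1,  q(0) = -1.
Indicial equation: r(r-1) + p(0) r + q(0) = 0, i.e. r^2 + (p(0) - 1) r + q(0) = 0, i.e. r^2 - 1 = 0.
Discriminant: (0)^2 - 4(-1) = 4, so r = (0 ± 2)/2.
Solving: r_1 = 1, r_2 = -1.

indicial: r^2 - 1 = 0; roots r_1 = 1, r_2 = -1


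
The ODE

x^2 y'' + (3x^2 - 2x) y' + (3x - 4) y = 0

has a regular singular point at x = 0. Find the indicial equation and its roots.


Divide by x^2 to reach normal form y'' + P_1(x) y' + P_2(x) y = 0 with P_1(x) = 3 - 2/x and P_2(x) = 3/x - 4/x^2.
x = 0 is a singular point because the y'-coefficient 3 - 2/x has a pole at x = 0 and the y-coefficient 3/x - 4/x^2 has a pole at x = 0.
It is a regular singular point because x P_1(x) = p(x) = 3x - 2 and x^2 P_2(x) = q(x) = 3x - 4 are polynomials, hence analytic at x = 0.
p(0) = -2,  q(0) = -4.
Indicial equation: r(r-1) + p(0) r + q(0) = 0, i.e. r^2 + (p(0) - 1) r + q(0) = 0, i.e. r^2 - 3 r - 4 = 0.
Discriminant: (-3)^2 - 4(-4) = 25, so r = (3 ± 5)/2.
Solving: r_1 = 4, r_2 = -1.

indicial: r^2 - 3 r - 4 = 0; roots r_1 = 4, r_2 = -1


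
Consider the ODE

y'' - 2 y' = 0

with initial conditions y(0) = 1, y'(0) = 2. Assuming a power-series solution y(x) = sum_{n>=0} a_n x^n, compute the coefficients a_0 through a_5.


Ansatz: y(x) = sum_{n>=0} a_n x^n, so y'(x) = sum_{n>=1} n a_n x^(n-1) and y''(x) = sum_{n>=2} n(n-1) a_n x^(n-2).
Substitute into P(x) y'' + Q(x) y' + R(x) y = 0 with P(x) = 1, Q(x) = -2, R(x) = 0, and match powers of x.
Initial conditions: a_0 = 1, a_1 = 2.
Setting the coefficient of each power of x to zero and solving order by order (substituting the coefficients already found):
  x^0: 2 a_2 - 2 a_1 = 0  ->  2 a_2 = 2 a_1 = 4  ->  a_2 = 2
  x^1: 6 a_3 - 4 a_2 = 0  ->  6 a_3 = 4 a_2 = 8  ->  a_3 = 4/3
  x^2: 12 a_4 - 6 a_3 = 0  ->  12 a_4 = 6 a_3 = 8  ->  a_4 = 2/3
  x^3: 20 a_5 - 8 a_4 = 0  ->  20 a_5 = 8 a_4 = 16/3  ->  a_5 = 4/15
Truncated series: y(x) = 1 + 2 x + 2 x^2 + (4/3) x^3 + (2/3) x^4 + (4/15) x^5 + O(x^6).

a_0 = 1; a_1 = 2; a_2 = 2; a_3 = 4/3; a_4 = 2/3; a_5 = 4/15


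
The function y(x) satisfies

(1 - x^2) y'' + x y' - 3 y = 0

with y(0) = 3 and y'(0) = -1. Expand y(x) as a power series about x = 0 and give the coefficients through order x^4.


Ansatz: y(x) = sum_{n>=0} a_n x^n, so y'(x) = sum_{n>=1} n a_n x^(n-1) and y''(x) = sum_{n>=2} n(n-1) a_n x^(n-2).
Substitute into P(x) y'' + Q(x) y' + R(x) y = 0 with P(x) = 1 - x^2, Q(x) = x, R(x) = -3, and match powers of x.
Initial conditions: a_0 = 3, a_1 = -1.
Setting the coefficient of each power of x to zero and solving order by order (substituting the coefficients already found):
  x^0: 2 a_2 - 3 a_0 = 0  ->  2 a_2 = 3 a_0 = 9  ->  a_2 = 9/2
  x^1: 6 a_3 - 2 a_1 = 0  ->  6 a_3 = 2 a_1 = -2  ->  a_3 = -1/3
  x^2: 12 a_4 - 3 a_2 = 0  ->  12 a_4 = 3 a_2 = 27/2  ->  a_4 = 9/8
Truncated series: y(x) = 3 - x + (9/2) x^2 - (1/3) x^3 + (9/8) x^4 + O(x^5).

a_0 = 3; a_1 = -1; a_2 = 9/2; a_3 = -1/3; a_4 = 9/8


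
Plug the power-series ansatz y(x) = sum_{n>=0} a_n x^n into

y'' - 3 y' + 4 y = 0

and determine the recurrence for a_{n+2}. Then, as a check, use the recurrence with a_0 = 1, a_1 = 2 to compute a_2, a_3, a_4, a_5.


Substitute y = sum_n a_n x^n.
y''(x) has coefficient (n+2)(n+1) a_{n+2} at x^n;
-3 y'(x) has coefficient -3 (n+1) a_{n+1} at x^n;
4 y(x) has coefficient 4 a_n at x^n.
Matching x^n: (n+2)(n+1) a_{n+2} - 3 (n+1) a_{n+1} + 4 a_n = 0.
Thus a_{n+2} = [3 (n+1) a_{n+1} - 4 a_n] / ((n+1)(n+2)).

Check with a_0 = 1, a_1 = 2 (apply the recurrence for n = 0, 1, 2, 3): a_0 = 1, a_1 = 2, a_2 = 1, a_3 = -1/3, a_4 = -7/12, a_5 = -17/60.

a_(n+2) = [3 (n+1) a_(n+1) - 4 a_n] / ((n+1)(n+2)); check: a_0 = 1, a_1 = 2, a_2 = 1, a_3 = -1/3, a_4 = -7/12, a_5 = -17/60


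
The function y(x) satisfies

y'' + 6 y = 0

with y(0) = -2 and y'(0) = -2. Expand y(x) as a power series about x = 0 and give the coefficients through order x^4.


Ansatz: y(x) = sum_{n>=0} a_n x^n, so y'(x) = sum_{n>=1} n a_n x^(n-1) and y''(x) = sum_{n>=2} n(n-1) a_n x^(n-2).
Substitute into P(x) y'' + Q(x) y' + R(x) y = 0 with P(x) = 1, Q(x) = 0, R(x) = 6, and match powers of x.
Initial conditions: a_0 = -2, a_1 = -2.
Setting the coefficient of each power of x to zero and solving order by order (substituting the coefficients already found):
  x^0: 2 a_2 + 6 a_0 = 0  ->  2 a_2 = -6 a_0 = 12  ->  a_2 = 6
  x^1: 6 a_3 + 6 a_1 = 0  ->  6 a_3 = -6 a_1 = 12  ->  a_3 = 2
  x^2: 12 a_4 + 6 a_2 = 0  ->  12 a_4 = -6 a_2 = -36  ->  a_4 = -3
Truncated series: y(x) = -2 - 2 x + 6 x^2 + 2 x^3 - 3 x^4 + O(x^5).

a_0 = -2; a_1 = -2; a_2 = 6; a_3 = 2; a_4 = -3


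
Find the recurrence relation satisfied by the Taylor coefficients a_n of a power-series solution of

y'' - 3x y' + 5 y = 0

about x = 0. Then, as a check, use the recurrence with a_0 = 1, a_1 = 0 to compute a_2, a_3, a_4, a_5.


Substitute y = sum_n a_n x^n.
y''(x) has coefficient (n+2)(n+1) a_{n+2} at x^n;
-3 x y'(x) has coefficient -3 n a_n at x^n (shift);
5 y(x) has coefficient 5 a_n at x^n.
Matching x^n: (n+2)(n+1) a_{n+2} + (-3n + 5) a_n = 0.
Thus a_{n+2} = (3n - 5) / ((n+1)(n+2)) * a_n.

Check with a_0 = 1, a_1 = 0 (apply the recurrence for n = 0, 1, 2, 3): a_0 = 1, a_1 = 0, a_2 = -5/2, a_3 = 0, a_4 = -5/24, a_5 = 0.

a_(n+2) = (3n - 5) / ((n+1)(n+2)) * a_n; check: a_0 = 1, a_1 = 0, a_2 = -5/2, a_3 = 0, a_4 = -5/24, a_5 = 0


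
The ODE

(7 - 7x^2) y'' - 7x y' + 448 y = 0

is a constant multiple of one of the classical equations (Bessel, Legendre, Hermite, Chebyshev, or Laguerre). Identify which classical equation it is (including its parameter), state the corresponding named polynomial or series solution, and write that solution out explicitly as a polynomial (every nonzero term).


All three coefficients share the factor 7; dividing through by 7 gives  (1 - x^2) y'' - x y' + 64 y = 0.
This matches the Chebyshev equation (1 - x^2) y'' - x y' + n^2 y = 0 (note the -x y' term, not -2x y') with n^2 = 64, so n = 8; the polynomial solution is T_8(x).
With y = sum_k a_k x^k, matching x^k gives (k+2)(k+1) a_{k+2} = (k^2 - n^2) a_k = (k - 8)(k + 8) a_k. The right side vanishes at k = 8, so the series with the parity of 8 terminates at degree 8.
Standard normalization: leading coefficient of T_n is 2^(n-1), so a_8 = 2^7 = 128. Work downward with a_k = (k+1)(k+2) a_{k+2} / ((k - 8)(k + 8)):
  a_6 = (7)(8)(128) / ((6 - 8)(6 + 8)) = 7168/(-28) = -256
  a_4 = (5)(6)(-256) / ((4 - 8)(4 + 8)) = -7680/(-48) = 160
  a_2 = (3)(4)(160) / ((2 - 8)(2 + 8)) = 1920/(-60) = -32
  a_0 = (1)(2)(-32) / ((0 - 8)(0 + 8)) = -64/(-64) = 1
Hence T_8(x) = 128 x^8 - 256 x^6 + 160 x^4 - 32 x^2 + 1.

T_8(x); series = 128 x^8 - 256 x^6 + 160 x^4 - 32 x^2 + 1


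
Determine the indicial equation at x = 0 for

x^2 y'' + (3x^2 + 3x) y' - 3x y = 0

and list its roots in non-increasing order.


Divide by x^2 to reach normal form y'' + P_1(x) y' + P_2(x) y = 0 with P_1(x) = 3 + 3/x and P_2(x) = -3/x.
x = 0 is a singular point because the y'-coefficient 3 + 3/x has a pole at x = 0 and the y-coefficient -3/x has a pole at x = 0.
It is a regular singular point because x P_1(x) = p(x) = 3x + 3 and x^2 P_2(x) = q(x) = -3x are polynomials, hence analytic at x = 0.
p(0) = 3,  q(0) = 0.
Indicial equation: r(r-1) + p(0) r + q(0) = 0, i.e. r^2 + (p(0) - 1) r + q(0) = 0, i.e. r^2 + 2 r = 0.
Discriminant: (2)^2 - 4(0) = 4, so r = (-2 ± 2)/2.
Solving: r_1 = 0, r_2 = -2.

indicial: r^2 + 2 r = 0; roots r_1 = 0, r_2 = -2


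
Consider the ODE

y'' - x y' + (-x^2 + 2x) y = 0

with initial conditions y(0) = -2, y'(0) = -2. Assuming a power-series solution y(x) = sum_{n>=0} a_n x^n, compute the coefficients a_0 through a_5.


Ansatz: y(x) = sum_{n>=0} a_n x^n, so y'(x) = sum_{n>=1} n a_n x^(n-1) and y''(x) = sum_{n>=2} n(n-1) a_n x^(n-2).
Substitute into P(x) y'' + Q(x) y' + R(x) y = 0 with P(x) = 1, Q(x) = -x, R(x) = -x^2 + 2x, and match powers of x.
Initial conditions: a_0 = -2, a_1 = -2.
Setting the coefficient of each power of x to zero and solving order by order (substituting the coefficients already found):
  x^0: 2 a_2 = 0  ->  a_2 = 0
  x^1: 6 a_3 - a_1 + 2 a_0 = 0  ->  6 a_3 = a_1 - 2 a_0 = 2  ->  a_3 = 1/3
  x^2: 12 a_4 - 2 a_2 + 2 a_1 - a_0 = 0  ->  12 a_4 = 2 a_2 - 2 a_1 + a_0 = 2  ->  a_4 = 1/6
  x^3: 20 a_5 - 3 a_3 + 2 a_2 - a_1 = 0  ->  20 a_5 = 3 a_3 - 2 a_2 + a_1 = -1  ->  a_5 = -1/20
Truncated series: y(x) = -2 - 2 x + (1/3) x^3 + (1/6) x^4 - (1/20) x^5 + O(x^6).

a_0 = -2; a_1 = -2; a_2 = 0; a_3 = 1/3; a_4 = 1/6; a_5 = -1/20


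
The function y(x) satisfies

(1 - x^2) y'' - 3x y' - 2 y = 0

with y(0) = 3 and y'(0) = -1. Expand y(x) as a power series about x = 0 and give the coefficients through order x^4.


Ansatz: y(x) = sum_{n>=0} a_n x^n, so y'(x) = sum_{n>=1} n a_n x^(n-1) and y''(x) = sum_{n>=2} n(n-1) a_n x^(n-2).
Substitute into P(x) y'' + Q(x) y' + R(x) y = 0 with P(x) = 1 - x^2, Q(x) = -3x, R(x) = -2, and match powers of x.
Initial conditions: a_0 = 3, a_1 = -1.
Setting the coefficient of each power of x to zero and solving order by order (substituting the coefficients already found):
  x^0: 2 a_2 - 2 a_0 = 0  ->  2 a_2 = 2 a_0 = 6  ->  a_2 = 3
  x^1: 6 a_3 - 5 a_1 = 0  ->  6 a_3 = 5 a_1 = -5  ->  a_3 = -5/6
  x^2: 12 a_4 - 10 a_2 = 0  ->  12 a_4 = 10 a_2 = 30  ->  a_4 = 5/2
Truncated series: y(x) = 3 - x + 3 x^2 - (5/6) x^3 + (5/2) x^4 + O(x^5).

a_0 = 3; a_1 = -1; a_2 = 3; a_3 = -5/6; a_4 = 5/2


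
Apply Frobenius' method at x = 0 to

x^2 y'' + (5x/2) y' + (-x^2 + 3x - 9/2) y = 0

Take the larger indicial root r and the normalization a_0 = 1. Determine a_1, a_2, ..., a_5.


Write in Frobenius form y'' + (p(x)/x) y' + (q(x)/x^2) y = 0:
  p(x) = 5/2,  q(x) = -x^2 + 3x - 9/2.
Indicial equation: r(r-1) + (5/2) r + (-9/2) = 0 -> roots r_1 = 3/2, r_2 = -3.
Take r = r_1 = 3/2. Let y(x) = x^r sum_{n>=0} a_n x^n with a_0 = 1.
Substitute y = x^r sum a_n x^n and match x^{r+n}. The recurrence is
  D(n) a_n + 3 a_{n-1} - 1 a_{n-2} = 0,  where D(n) = (r+n)(r+n-1) + (5/2)(r+n) + (-9/2).
  a_n = [-3 a_{n-1} + 1 a_{n-2}] / D(n).
Since the indicial polynomial factors as (r - r_1)(r - r_2), D(n) = (r_1 + n - r_1)(r_1 + n - r_2) = n(n + 9/2).
Evaluating step by step (a_0 = 1):
  n = 1: D(1) = 1(1 + 9/2) = 11/2; numerator = -3(1) = -3; a_1 = (-3)/(11/2) = -6/11
  n = 2: D(2) = 2(2 + 9/2) = 13; numerator = -3(-6/11) + 1(1) = 29/11; a_2 = (29/11)/(13) = 29/143
  n = 3: D(3) = 3(3 + 9/2) = 45/2; numerator = -3(29/143) + 1(-6/11) = -15/13; a_3 = (-15/13)/(45/2) = -2/39
  n = 4: D(4) = 4(4 + 9/2) = 34; numerator = -3(-2/39) + 1(29/143) = 51/143; a_4 = (51/143)/(34) = 3/286
  n = 5: D(5) = 5(5 + 9/2) = 95/2; numerator = -3(3/286) + 1(-2/39) = -71/858; a_5 = (-71/858)/(95/2) = -71/40755

r = 3/2; a_0 = 1; a_1 = -6/11; a_2 = 29/143; a_3 = -2/39; a_4 = 3/286; a_5 = -71/40755


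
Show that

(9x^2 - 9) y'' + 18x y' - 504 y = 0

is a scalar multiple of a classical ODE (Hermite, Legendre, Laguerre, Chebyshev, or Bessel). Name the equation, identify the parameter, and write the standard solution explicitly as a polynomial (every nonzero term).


All three coefficients share the factor -9; dividing through by -9 gives  (1 - x^2) y'' - 2x y' + 56 y = 0.
This matches the Legendre equation (1 - x^2) y'' - 2x y' + n(n+1) y = 0 (note the -2x y' term) with n(n+1) = 56, so n = 7; the polynomial solution is P_7(x).
With y = sum_k a_k x^k, matching x^k gives (k+2)(k+1) a_{k+2} = [k(k+1) - n(n+1)] a_k = (k - 7)(k + 8) a_k. The right side vanishes at k = 7, so the series with the parity of 7 terminates at degree 7.
Standard normalization (P_n(1) = 1): leading coefficient (2n)!/(2^n (n!)^2) = 87178291200/(128*25401600) = 429/16, so a_7 = 429/16. Work downward with a_k = (k+1)(k+2) a_{k+2} / ((k - 7)(k + 8)):
  a_5 = (6)(7)(429/16) / ((5 - 7)(5 + 8)) = (9009/8)/(-26) = -693/16
  a_3 = (4)(5)(-693/16) / ((3 - 7)(3 + 8)) = (-3465/4)/(-44) = 315/16
  a_1 = (2)(3)(315/16) / ((1 - 7)(1 + 8)) = (945/8)/(-54) = -35/16
Hence P_7(x) = 429 x^7/16 - 693 x^5/16 + 315 x^3/16 - 35 x/16.

P_7(x); series = 429 x^7/16 - 693 x^5/16 + 315 x^3/16 - 35 x/16


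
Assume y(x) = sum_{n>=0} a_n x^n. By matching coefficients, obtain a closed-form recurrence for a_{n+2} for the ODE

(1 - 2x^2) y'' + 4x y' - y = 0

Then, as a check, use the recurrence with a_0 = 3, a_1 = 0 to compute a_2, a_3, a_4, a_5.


Substitute y = sum_n a_n x^n.
(1 - 2 x^2) y'' contributes (n+2)(n+1) a_{n+2} - 2 n(n-1) a_n at x^n.
4 x y'(x) contributes 4 n a_n at x^n.
-y(x) contributes -1 a_n at x^n.
Matching x^n: (n+2)(n+1) a_{n+2} + (-2 n(n-1) + 4 n - 1) a_n = 0.
Thus a_{n+2} = (2 n(n-1) - 4 n + 1) / ((n+1)(n+2)) * a_n.

Check with a_0 = 3, a_1 = 0 (apply the recurrence for n = 0, 1, 2, 3): a_0 = 3, a_1 = 0, a_2 = 3/2, a_3 = 0, a_4 = -3/8, a_5 = 0.

a_(n+2) = (2 n(n-1) - 4 n + 1) / ((n+1)(n+2)) * a_n; check: a_0 = 3, a_1 = 0, a_2 = 3/2, a_3 = 0, a_4 = -3/8, a_5 = 0
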